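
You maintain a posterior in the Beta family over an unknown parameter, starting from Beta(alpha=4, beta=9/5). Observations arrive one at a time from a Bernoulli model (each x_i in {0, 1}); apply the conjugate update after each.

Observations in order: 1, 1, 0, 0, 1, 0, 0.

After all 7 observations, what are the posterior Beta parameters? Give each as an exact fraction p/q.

alpha=7, beta=29/5

obs 1: x=1 → posterior Beta(5, 9/5)
obs 2: x=1 → posterior Beta(6, 9/5)
obs 3: x=0 → posterior Beta(6, 14/5)
obs 4: x=0 → posterior Beta(6, 19/5)
obs 5: x=1 → posterior Beta(7, 19/5)
obs 6: x=0 → posterior Beta(7, 24/5)
obs 7: x=0 → posterior Beta(7, 29/5)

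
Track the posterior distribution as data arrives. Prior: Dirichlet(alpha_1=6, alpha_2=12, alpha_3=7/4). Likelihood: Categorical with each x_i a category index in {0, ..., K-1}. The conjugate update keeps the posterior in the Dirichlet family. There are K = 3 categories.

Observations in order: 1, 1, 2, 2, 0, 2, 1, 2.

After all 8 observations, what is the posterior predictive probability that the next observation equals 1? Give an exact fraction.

obs 1: x=1 → posterior Dirichlet(6, 13, 7/4)
obs 2: x=1 → posterior Dirichlet(6, 14, 7/4)
obs 3: x=2 → posterior Dirichlet(6, 14, 11/4)
obs 4: x=2 → posterior Dirichlet(6, 14, 15/4)
obs 5: x=0 → posterior Dirichlet(7, 14, 15/4)
obs 6: x=2 → posterior Dirichlet(7, 14, 19/4)
obs 7: x=1 → posterior Dirichlet(7, 15, 19/4)
obs 8: x=2 → posterior Dirichlet(7, 15, 23/4)

20/37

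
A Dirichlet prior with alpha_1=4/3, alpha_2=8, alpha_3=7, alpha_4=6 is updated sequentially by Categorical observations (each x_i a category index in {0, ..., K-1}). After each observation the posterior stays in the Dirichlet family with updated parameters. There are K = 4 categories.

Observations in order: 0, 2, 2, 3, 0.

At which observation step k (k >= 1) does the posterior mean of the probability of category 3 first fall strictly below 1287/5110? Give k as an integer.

k = 2

obs 1: x=0 → posterior Dirichlet(7/3, 8, 7, 6)
obs 2: x=2 → posterior Dirichlet(7/3, 8, 8, 6)
obs 3: x=2 → posterior Dirichlet(7/3, 8, 9, 6)
obs 4: x=3 → posterior Dirichlet(7/3, 8, 9, 7)
obs 5: x=0 → posterior Dirichlet(10/3, 8, 9, 7)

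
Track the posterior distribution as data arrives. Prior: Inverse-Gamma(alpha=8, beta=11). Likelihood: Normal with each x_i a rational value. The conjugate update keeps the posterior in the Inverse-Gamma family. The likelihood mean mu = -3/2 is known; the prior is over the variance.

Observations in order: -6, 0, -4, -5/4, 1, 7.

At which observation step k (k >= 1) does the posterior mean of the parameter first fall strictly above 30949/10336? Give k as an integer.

obs 1: x=-6 → posterior Inverse-Gamma(17/2, 169/8)
obs 2: x=0 → posterior Inverse-Gamma(9, 89/4)
obs 3: x=-4 → posterior Inverse-Gamma(19/2, 203/8)
obs 4: x=-5/4 → posterior Inverse-Gamma(10, 813/32)
obs 5: x=1 → posterior Inverse-Gamma(21/2, 913/32)
obs 6: x=7 → posterior Inverse-Gamma(11, 2069/32)

k = 5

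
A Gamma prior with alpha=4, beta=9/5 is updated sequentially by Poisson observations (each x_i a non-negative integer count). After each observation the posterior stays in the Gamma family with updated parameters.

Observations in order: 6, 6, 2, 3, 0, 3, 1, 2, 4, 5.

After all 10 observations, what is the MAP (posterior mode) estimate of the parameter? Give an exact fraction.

obs 1: x=6 → posterior Gamma(10, 14/5)
obs 2: x=6 → posterior Gamma(16, 19/5)
obs 3: x=2 → posterior Gamma(18, 24/5)
obs 4: x=3 → posterior Gamma(21, 29/5)
obs 5: x=0 → posterior Gamma(21, 34/5)
obs 6: x=3 → posterior Gamma(24, 39/5)
obs 7: x=1 → posterior Gamma(25, 44/5)
obs 8: x=2 → posterior Gamma(27, 49/5)
obs 9: x=4 → posterior Gamma(31, 54/5)
obs 10: x=5 → posterior Gamma(36, 59/5)

175/59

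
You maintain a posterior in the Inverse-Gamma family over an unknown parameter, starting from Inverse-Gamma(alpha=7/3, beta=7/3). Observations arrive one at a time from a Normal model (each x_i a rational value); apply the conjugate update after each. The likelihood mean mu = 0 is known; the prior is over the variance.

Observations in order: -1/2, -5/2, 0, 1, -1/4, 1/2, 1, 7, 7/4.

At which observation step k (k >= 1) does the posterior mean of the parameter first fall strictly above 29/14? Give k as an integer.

obs 1: x=-1/2 → posterior Inverse-Gamma(17/6, 59/24)
obs 2: x=-5/2 → posterior Inverse-Gamma(10/3, 67/12)
obs 3: x=0 → posterior Inverse-Gamma(23/6, 67/12)
obs 4: x=1 → posterior Inverse-Gamma(13/3, 73/12)
obs 5: x=-1/4 → posterior Inverse-Gamma(29/6, 587/96)
obs 6: x=1/2 → posterior Inverse-Gamma(16/3, 599/96)
obs 7: x=1 → posterior Inverse-Gamma(35/6, 647/96)
obs 8: x=7 → posterior Inverse-Gamma(19/3, 2999/96)
obs 9: x=7/4 → posterior Inverse-Gamma(41/6, 1573/48)

k = 2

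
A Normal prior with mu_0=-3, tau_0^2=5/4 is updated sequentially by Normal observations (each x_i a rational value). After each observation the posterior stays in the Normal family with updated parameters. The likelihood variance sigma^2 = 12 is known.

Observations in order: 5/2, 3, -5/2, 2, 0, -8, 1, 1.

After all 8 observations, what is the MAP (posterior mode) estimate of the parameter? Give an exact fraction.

-149/88

obs 1: x=5/2 → posterior Normal(-263/106, 60/53)
obs 2: x=3 → posterior Normal(-233/116, 30/29)
obs 3: x=-5/2 → posterior Normal(-43/21, 20/21)
obs 4: x=2 → posterior Normal(-7/4, 15/17)
obs 5: x=0 → posterior Normal(-119/73, 60/73)
obs 6: x=-8 → posterior Normal(-53/26, 10/13)
obs 7: x=1 → posterior Normal(-154/83, 60/83)
obs 8: x=1 → posterior Normal(-149/88, 15/22)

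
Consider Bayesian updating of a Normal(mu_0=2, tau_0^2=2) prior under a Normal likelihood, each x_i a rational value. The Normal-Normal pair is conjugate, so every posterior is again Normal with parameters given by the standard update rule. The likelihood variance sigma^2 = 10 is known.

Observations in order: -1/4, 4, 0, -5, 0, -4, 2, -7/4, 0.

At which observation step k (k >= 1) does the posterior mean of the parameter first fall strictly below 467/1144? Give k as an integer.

obs 1: x=-1/4 → posterior Normal(13/8, 5/3)
obs 2: x=4 → posterior Normal(55/28, 10/7)
obs 3: x=0 → posterior Normal(55/32, 5/4)
obs 4: x=-5 → posterior Normal(35/36, 10/9)
obs 5: x=0 → posterior Normal(7/8, 1)
obs 6: x=-4 → posterior Normal(19/44, 10/11)
obs 7: x=2 → posterior Normal(9/16, 5/6)
obs 8: x=-7/4 → posterior Normal(5/13, 10/13)
obs 9: x=0 → posterior Normal(5/14, 5/7)

k = 8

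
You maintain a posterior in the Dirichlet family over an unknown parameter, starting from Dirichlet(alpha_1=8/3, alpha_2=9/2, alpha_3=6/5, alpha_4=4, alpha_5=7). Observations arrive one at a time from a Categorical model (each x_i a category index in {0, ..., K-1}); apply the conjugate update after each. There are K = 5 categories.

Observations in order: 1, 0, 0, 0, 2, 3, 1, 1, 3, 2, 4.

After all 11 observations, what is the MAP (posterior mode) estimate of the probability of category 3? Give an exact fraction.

150/761

obs 1: x=1 → posterior Dirichlet(8/3, 11/2, 6/5, 4, 7)
obs 2: x=0 → posterior Dirichlet(11/3, 11/2, 6/5, 4, 7)
obs 3: x=0 → posterior Dirichlet(14/3, 11/2, 6/5, 4, 7)
obs 4: x=0 → posterior Dirichlet(17/3, 11/2, 6/5, 4, 7)
obs 5: x=2 → posterior Dirichlet(17/3, 11/2, 11/5, 4, 7)
obs 6: x=3 → posterior Dirichlet(17/3, 11/2, 11/5, 5, 7)
obs 7: x=1 → posterior Dirichlet(17/3, 13/2, 11/5, 5, 7)
obs 8: x=1 → posterior Dirichlet(17/3, 15/2, 11/5, 5, 7)
obs 9: x=3 → posterior Dirichlet(17/3, 15/2, 11/5, 6, 7)
obs 10: x=2 → posterior Dirichlet(17/3, 15/2, 16/5, 6, 7)
obs 11: x=4 → posterior Dirichlet(17/3, 15/2, 16/5, 6, 8)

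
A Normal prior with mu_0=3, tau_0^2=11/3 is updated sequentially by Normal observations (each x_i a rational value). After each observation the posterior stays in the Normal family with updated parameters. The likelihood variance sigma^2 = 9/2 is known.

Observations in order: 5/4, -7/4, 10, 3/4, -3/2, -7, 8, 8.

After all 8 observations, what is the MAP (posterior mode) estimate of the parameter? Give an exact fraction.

943/406

obs 1: x=5/4 → posterior Normal(31/14, 99/49)
obs 2: x=-7/4 → posterior Normal(70/71, 99/71)
obs 3: x=10 → posterior Normal(290/93, 33/31)
obs 4: x=3/4 → posterior Normal(613/230, 99/115)
obs 5: x=-3/2 → posterior Normal(547/274, 99/137)
obs 6: x=-7 → posterior Normal(239/318, 33/53)
obs 7: x=8 → posterior Normal(591/362, 99/181)
obs 8: x=8 → posterior Normal(943/406, 99/203)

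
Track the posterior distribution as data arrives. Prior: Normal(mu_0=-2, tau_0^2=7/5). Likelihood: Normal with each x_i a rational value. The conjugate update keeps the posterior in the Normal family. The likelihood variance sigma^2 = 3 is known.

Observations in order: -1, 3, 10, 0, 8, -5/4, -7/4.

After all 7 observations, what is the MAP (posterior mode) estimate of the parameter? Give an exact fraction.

obs 1: x=-1 → posterior Normal(-37/22, 21/22)
obs 2: x=3 → posterior Normal(-16/29, 21/29)
obs 3: x=10 → posterior Normal(3/2, 7/12)
obs 4: x=0 → posterior Normal(54/43, 21/43)
obs 5: x=8 → posterior Normal(11/5, 21/50)
obs 6: x=-5/4 → posterior Normal(135/76, 7/19)
obs 7: x=-7/4 → posterior Normal(89/64, 21/64)

89/64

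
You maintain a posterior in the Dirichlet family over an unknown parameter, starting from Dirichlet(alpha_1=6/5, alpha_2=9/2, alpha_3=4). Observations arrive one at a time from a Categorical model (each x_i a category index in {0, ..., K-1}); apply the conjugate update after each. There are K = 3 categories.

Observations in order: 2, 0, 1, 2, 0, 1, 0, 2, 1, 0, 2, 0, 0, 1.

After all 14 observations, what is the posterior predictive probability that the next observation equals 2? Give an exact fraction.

80/237

obs 1: x=2 → posterior Dirichlet(6/5, 9/2, 5)
obs 2: x=0 → posterior Dirichlet(11/5, 9/2, 5)
obs 3: x=1 → posterior Dirichlet(11/5, 11/2, 5)
obs 4: x=2 → posterior Dirichlet(11/5, 11/2, 6)
obs 5: x=0 → posterior Dirichlet(16/5, 11/2, 6)
obs 6: x=1 → posterior Dirichlet(16/5, 13/2, 6)
obs 7: x=0 → posterior Dirichlet(21/5, 13/2, 6)
obs 8: x=2 → posterior Dirichlet(21/5, 13/2, 7)
obs 9: x=1 → posterior Dirichlet(21/5, 15/2, 7)
obs 10: x=0 → posterior Dirichlet(26/5, 15/2, 7)
obs 11: x=2 → posterior Dirichlet(26/5, 15/2, 8)
obs 12: x=0 → posterior Dirichlet(31/5, 15/2, 8)
obs 13: x=0 → posterior Dirichlet(36/5, 15/2, 8)
obs 14: x=1 → posterior Dirichlet(36/5, 17/2, 8)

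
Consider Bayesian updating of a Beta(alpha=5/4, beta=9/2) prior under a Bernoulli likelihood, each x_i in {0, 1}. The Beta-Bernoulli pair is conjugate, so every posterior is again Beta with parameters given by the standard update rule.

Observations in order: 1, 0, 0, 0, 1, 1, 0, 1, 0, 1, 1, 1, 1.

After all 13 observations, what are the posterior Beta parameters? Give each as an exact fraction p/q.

obs 1: x=1 → posterior Beta(9/4, 9/2)
obs 2: x=0 → posterior Beta(9/4, 11/2)
obs 3: x=0 → posterior Beta(9/4, 13/2)
obs 4: x=0 → posterior Beta(9/4, 15/2)
obs 5: x=1 → posterior Beta(13/4, 15/2)
obs 6: x=1 → posterior Beta(17/4, 15/2)
obs 7: x=0 → posterior Beta(17/4, 17/2)
obs 8: x=1 → posterior Beta(21/4, 17/2)
obs 9: x=0 → posterior Beta(21/4, 19/2)
obs 10: x=1 → posterior Beta(25/4, 19/2)
obs 11: x=1 → posterior Beta(29/4, 19/2)
obs 12: x=1 → posterior Beta(33/4, 19/2)
obs 13: x=1 → posterior Beta(37/4, 19/2)

alpha=37/4, beta=19/2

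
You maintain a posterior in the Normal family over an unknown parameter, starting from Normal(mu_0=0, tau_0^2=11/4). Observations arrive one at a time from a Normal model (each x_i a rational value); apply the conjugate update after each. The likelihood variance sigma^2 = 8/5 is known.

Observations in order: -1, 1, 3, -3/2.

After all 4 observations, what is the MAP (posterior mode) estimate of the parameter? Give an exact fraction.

55/168

obs 1: x=-1 → posterior Normal(-55/87, 88/87)
obs 2: x=1 → posterior Normal(0, 44/71)
obs 3: x=3 → posterior Normal(165/197, 88/197)
obs 4: x=-3/2 → posterior Normal(55/168, 22/63)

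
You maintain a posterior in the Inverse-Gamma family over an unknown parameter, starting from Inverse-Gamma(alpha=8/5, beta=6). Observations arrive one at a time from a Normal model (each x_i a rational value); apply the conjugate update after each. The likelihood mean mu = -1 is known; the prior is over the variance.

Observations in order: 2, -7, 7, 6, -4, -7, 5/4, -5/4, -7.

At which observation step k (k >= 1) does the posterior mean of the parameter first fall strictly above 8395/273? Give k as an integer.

obs 1: x=2 → posterior Inverse-Gamma(21/10, 21/2)
obs 2: x=-7 → posterior Inverse-Gamma(13/5, 57/2)
obs 3: x=7 → posterior Inverse-Gamma(31/10, 121/2)
obs 4: x=6 → posterior Inverse-Gamma(18/5, 85)
obs 5: x=-4 → posterior Inverse-Gamma(41/10, 179/2)
obs 6: x=-7 → posterior Inverse-Gamma(23/5, 215/2)
obs 7: x=5/4 → posterior Inverse-Gamma(51/10, 3521/32)
obs 8: x=-5/4 → posterior Inverse-Gamma(28/5, 1761/16)
obs 9: x=-7 → posterior Inverse-Gamma(61/10, 2049/16)

k = 4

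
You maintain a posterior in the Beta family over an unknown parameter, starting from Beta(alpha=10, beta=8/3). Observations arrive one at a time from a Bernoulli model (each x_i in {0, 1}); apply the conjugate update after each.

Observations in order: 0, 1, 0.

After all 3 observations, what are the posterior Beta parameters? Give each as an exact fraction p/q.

obs 1: x=0 → posterior Beta(10, 11/3)
obs 2: x=1 → posterior Beta(11, 11/3)
obs 3: x=0 → posterior Beta(11, 14/3)

alpha=11, beta=14/3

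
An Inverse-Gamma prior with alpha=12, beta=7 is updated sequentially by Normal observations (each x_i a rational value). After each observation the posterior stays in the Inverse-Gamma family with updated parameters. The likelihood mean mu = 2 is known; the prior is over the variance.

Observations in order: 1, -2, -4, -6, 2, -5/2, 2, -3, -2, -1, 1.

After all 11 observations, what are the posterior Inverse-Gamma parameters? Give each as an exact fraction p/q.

alpha=35/2, beta=809/8

obs 1: x=1 → posterior Inverse-Gamma(25/2, 15/2)
obs 2: x=-2 → posterior Inverse-Gamma(13, 31/2)
obs 3: x=-4 → posterior Inverse-Gamma(27/2, 67/2)
obs 4: x=-6 → posterior Inverse-Gamma(14, 131/2)
obs 5: x=2 → posterior Inverse-Gamma(29/2, 131/2)
obs 6: x=-5/2 → posterior Inverse-Gamma(15, 605/8)
obs 7: x=2 → posterior Inverse-Gamma(31/2, 605/8)
obs 8: x=-3 → posterior Inverse-Gamma(16, 705/8)
obs 9: x=-2 → posterior Inverse-Gamma(33/2, 769/8)
obs 10: x=-1 → posterior Inverse-Gamma(17, 805/8)
obs 11: x=1 → posterior Inverse-Gamma(35/2, 809/8)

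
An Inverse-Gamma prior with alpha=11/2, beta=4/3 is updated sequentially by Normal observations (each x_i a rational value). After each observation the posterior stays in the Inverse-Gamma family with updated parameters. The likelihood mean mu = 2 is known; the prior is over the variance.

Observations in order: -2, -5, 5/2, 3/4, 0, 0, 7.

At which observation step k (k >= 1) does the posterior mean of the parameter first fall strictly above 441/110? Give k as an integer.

k = 2

obs 1: x=-2 → posterior Inverse-Gamma(6, 28/3)
obs 2: x=-5 → posterior Inverse-Gamma(13/2, 203/6)
obs 3: x=5/2 → posterior Inverse-Gamma(7, 815/24)
obs 4: x=3/4 → posterior Inverse-Gamma(15/2, 3335/96)
obs 5: x=0 → posterior Inverse-Gamma(8, 3527/96)
obs 6: x=0 → posterior Inverse-Gamma(17/2, 3719/96)
obs 7: x=7 → posterior Inverse-Gamma(9, 4919/96)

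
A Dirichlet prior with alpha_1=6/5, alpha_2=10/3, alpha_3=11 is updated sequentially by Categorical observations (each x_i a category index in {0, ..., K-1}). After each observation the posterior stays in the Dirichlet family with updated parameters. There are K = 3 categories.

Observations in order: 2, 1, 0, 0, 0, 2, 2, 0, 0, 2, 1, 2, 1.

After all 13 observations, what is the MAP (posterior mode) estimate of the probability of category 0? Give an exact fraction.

78/383

obs 1: x=2 → posterior Dirichlet(6/5, 10/3, 12)
obs 2: x=1 → posterior Dirichlet(6/5, 13/3, 12)
obs 3: x=0 → posterior Dirichlet(11/5, 13/3, 12)
obs 4: x=0 → posterior Dirichlet(16/5, 13/3, 12)
obs 5: x=0 → posterior Dirichlet(21/5, 13/3, 12)
obs 6: x=2 → posterior Dirichlet(21/5, 13/3, 13)
obs 7: x=2 → posterior Dirichlet(21/5, 13/3, 14)
obs 8: x=0 → posterior Dirichlet(26/5, 13/3, 14)
obs 9: x=0 → posterior Dirichlet(31/5, 13/3, 14)
obs 10: x=2 → posterior Dirichlet(31/5, 13/3, 15)
obs 11: x=1 → posterior Dirichlet(31/5, 16/3, 15)
obs 12: x=2 → posterior Dirichlet(31/5, 16/3, 16)
obs 13: x=1 → posterior Dirichlet(31/5, 19/3, 16)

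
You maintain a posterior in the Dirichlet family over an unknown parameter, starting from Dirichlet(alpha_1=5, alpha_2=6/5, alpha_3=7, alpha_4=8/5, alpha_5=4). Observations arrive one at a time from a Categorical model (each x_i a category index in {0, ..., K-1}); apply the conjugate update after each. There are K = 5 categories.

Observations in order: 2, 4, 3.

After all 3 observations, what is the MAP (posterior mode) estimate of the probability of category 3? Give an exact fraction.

2/21

obs 1: x=2 → posterior Dirichlet(5, 6/5, 8, 8/5, 4)
obs 2: x=4 → posterior Dirichlet(5, 6/5, 8, 8/5, 5)
obs 3: x=3 → posterior Dirichlet(5, 6/5, 8, 13/5, 5)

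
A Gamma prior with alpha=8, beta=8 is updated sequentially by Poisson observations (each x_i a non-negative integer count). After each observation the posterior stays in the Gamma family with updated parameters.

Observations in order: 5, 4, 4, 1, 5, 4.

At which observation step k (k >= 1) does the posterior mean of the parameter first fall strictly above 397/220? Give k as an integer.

obs 1: x=5 → posterior Gamma(13, 9)
obs 2: x=4 → posterior Gamma(17, 10)
obs 3: x=4 → posterior Gamma(21, 11)
obs 4: x=1 → posterior Gamma(22, 12)
obs 5: x=5 → posterior Gamma(27, 13)
obs 6: x=4 → posterior Gamma(31, 14)

k = 3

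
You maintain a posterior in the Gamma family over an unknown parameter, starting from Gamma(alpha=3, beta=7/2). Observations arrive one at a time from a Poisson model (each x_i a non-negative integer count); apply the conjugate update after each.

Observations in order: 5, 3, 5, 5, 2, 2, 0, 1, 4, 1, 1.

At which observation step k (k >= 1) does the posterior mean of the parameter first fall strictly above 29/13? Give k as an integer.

k = 3

obs 1: x=5 → posterior Gamma(8, 9/2)
obs 2: x=3 → posterior Gamma(11, 11/2)
obs 3: x=5 → posterior Gamma(16, 13/2)
obs 4: x=5 → posterior Gamma(21, 15/2)
obs 5: x=2 → posterior Gamma(23, 17/2)
obs 6: x=2 → posterior Gamma(25, 19/2)
obs 7: x=0 → posterior Gamma(25, 21/2)
obs 8: x=1 → posterior Gamma(26, 23/2)
obs 9: x=4 → posterior Gamma(30, 25/2)
obs 10: x=1 → posterior Gamma(31, 27/2)
obs 11: x=1 → posterior Gamma(32, 29/2)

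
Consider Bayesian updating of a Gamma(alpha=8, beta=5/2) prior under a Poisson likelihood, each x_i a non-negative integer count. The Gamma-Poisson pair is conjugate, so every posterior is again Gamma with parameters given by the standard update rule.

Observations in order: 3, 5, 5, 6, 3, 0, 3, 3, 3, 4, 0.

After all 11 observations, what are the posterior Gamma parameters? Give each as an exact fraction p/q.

alpha=43, beta=27/2

obs 1: x=3 → posterior Gamma(11, 7/2)
obs 2: x=5 → posterior Gamma(16, 9/2)
obs 3: x=5 → posterior Gamma(21, 11/2)
obs 4: x=6 → posterior Gamma(27, 13/2)
obs 5: x=3 → posterior Gamma(30, 15/2)
obs 6: x=0 → posterior Gamma(30, 17/2)
obs 7: x=3 → posterior Gamma(33, 19/2)
obs 8: x=3 → posterior Gamma(36, 21/2)
obs 9: x=3 → posterior Gamma(39, 23/2)
obs 10: x=4 → posterior Gamma(43, 25/2)
obs 11: x=0 → posterior Gamma(43, 27/2)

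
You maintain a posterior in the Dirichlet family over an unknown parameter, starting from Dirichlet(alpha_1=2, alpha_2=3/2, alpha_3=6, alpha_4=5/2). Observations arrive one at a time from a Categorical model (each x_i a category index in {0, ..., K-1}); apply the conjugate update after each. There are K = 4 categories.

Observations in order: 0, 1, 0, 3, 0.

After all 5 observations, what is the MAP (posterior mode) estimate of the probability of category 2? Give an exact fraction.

5/13

obs 1: x=0 → posterior Dirichlet(3, 3/2, 6, 5/2)
obs 2: x=1 → posterior Dirichlet(3, 5/2, 6, 5/2)
obs 3: x=0 → posterior Dirichlet(4, 5/2, 6, 5/2)
obs 4: x=3 → posterior Dirichlet(4, 5/2, 6, 7/2)
obs 5: x=0 → posterior Dirichlet(5, 5/2, 6, 7/2)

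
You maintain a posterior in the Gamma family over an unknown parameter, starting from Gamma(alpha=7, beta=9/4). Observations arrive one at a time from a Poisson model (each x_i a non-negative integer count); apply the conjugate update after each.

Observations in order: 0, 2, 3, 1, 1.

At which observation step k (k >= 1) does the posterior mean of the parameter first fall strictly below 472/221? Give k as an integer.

obs 1: x=0 → posterior Gamma(7, 13/4)
obs 2: x=2 → posterior Gamma(9, 17/4)
obs 3: x=3 → posterior Gamma(12, 21/4)
obs 4: x=1 → posterior Gamma(13, 25/4)
obs 5: x=1 → posterior Gamma(14, 29/4)

k = 2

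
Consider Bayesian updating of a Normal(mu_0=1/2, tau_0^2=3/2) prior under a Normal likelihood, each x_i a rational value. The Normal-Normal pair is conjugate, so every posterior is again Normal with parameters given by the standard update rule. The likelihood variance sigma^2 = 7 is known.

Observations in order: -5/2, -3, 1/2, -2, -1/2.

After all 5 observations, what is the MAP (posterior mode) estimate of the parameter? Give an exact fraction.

obs 1: x=-5/2 → posterior Normal(-1/34, 21/17)
obs 2: x=-3 → posterior Normal(-19/40, 21/20)
obs 3: x=1/2 → posterior Normal(-8/23, 21/23)
obs 4: x=-2 → posterior Normal(-7/13, 21/26)
obs 5: x=-1/2 → posterior Normal(-31/58, 21/29)

-31/58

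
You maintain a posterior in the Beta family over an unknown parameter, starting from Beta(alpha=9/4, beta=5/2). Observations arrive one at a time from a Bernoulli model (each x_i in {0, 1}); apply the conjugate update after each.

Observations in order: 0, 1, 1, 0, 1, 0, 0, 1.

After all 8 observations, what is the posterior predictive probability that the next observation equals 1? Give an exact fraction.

25/51

obs 1: x=0 → posterior Beta(9/4, 7/2)
obs 2: x=1 → posterior Beta(13/4, 7/2)
obs 3: x=1 → posterior Beta(17/4, 7/2)
obs 4: x=0 → posterior Beta(17/4, 9/2)
obs 5: x=1 → posterior Beta(21/4, 9/2)
obs 6: x=0 → posterior Beta(21/4, 11/2)
obs 7: x=0 → posterior Beta(21/4, 13/2)
obs 8: x=1 → posterior Beta(25/4, 13/2)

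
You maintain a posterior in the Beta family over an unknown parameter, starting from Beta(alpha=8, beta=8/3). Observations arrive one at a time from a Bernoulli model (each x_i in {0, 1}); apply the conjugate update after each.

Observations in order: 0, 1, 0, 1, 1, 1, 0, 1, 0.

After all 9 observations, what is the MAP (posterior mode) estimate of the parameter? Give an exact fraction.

obs 1: x=0 → posterior Beta(8, 11/3)
obs 2: x=1 → posterior Beta(9, 11/3)
obs 3: x=0 → posterior Beta(9, 14/3)
obs 4: x=1 → posterior Beta(10, 14/3)
obs 5: x=1 → posterior Beta(11, 14/3)
obs 6: x=1 → posterior Beta(12, 14/3)
obs 7: x=0 → posterior Beta(12, 17/3)
obs 8: x=1 → posterior Beta(13, 17/3)
obs 9: x=0 → posterior Beta(13, 20/3)

36/53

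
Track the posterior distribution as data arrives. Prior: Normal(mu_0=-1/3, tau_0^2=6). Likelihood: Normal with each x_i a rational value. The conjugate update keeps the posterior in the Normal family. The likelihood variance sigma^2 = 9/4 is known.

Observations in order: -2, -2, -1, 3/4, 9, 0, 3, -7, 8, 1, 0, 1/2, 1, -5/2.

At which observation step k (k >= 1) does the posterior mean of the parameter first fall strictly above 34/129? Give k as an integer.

obs 1: x=-2 → posterior Normal(-17/11, 18/11)
obs 2: x=-2 → posterior Normal(-33/19, 18/19)
obs 3: x=-1 → posterior Normal(-41/27, 2/3)
obs 4: x=3/4 → posterior Normal(-1, 18/35)
obs 5: x=9 → posterior Normal(37/43, 18/43)
obs 6: x=0 → posterior Normal(37/51, 6/17)
obs 7: x=3 → posterior Normal(61/59, 18/59)
obs 8: x=-7 → posterior Normal(5/67, 18/67)
obs 9: x=8 → posterior Normal(23/25, 6/25)
obs 10: x=1 → posterior Normal(77/83, 18/83)
obs 11: x=0 → posterior Normal(11/13, 18/91)
obs 12: x=1/2 → posterior Normal(9/11, 2/11)
obs 13: x=1 → posterior Normal(89/107, 18/107)
obs 14: x=-5/2 → posterior Normal(3/5, 18/115)

k = 5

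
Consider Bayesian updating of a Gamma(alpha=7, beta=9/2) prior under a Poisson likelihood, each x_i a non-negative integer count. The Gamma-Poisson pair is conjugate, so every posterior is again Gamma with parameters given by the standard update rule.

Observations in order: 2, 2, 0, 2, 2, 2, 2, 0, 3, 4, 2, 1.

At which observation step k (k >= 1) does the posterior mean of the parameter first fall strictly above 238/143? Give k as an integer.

k = 2

obs 1: x=2 → posterior Gamma(9, 11/2)
obs 2: x=2 → posterior Gamma(11, 13/2)
obs 3: x=0 → posterior Gamma(11, 15/2)
obs 4: x=2 → posterior Gamma(13, 17/2)
obs 5: x=2 → posterior Gamma(15, 19/2)
obs 6: x=2 → posterior Gamma(17, 21/2)
obs 7: x=2 → posterior Gamma(19, 23/2)
obs 8: x=0 → posterior Gamma(19, 25/2)
obs 9: x=3 → posterior Gamma(22, 27/2)
obs 10: x=4 → posterior Gamma(26, 29/2)
obs 11: x=2 → posterior Gamma(28, 31/2)
obs 12: x=1 → posterior Gamma(29, 33/2)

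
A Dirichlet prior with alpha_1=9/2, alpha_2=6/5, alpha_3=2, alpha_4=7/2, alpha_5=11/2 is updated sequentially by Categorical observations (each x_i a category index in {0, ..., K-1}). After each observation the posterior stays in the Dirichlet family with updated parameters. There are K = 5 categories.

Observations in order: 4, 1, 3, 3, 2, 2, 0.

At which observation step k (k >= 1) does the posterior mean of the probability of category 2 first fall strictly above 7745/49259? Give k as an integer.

obs 1: x=4 → posterior Dirichlet(9/2, 6/5, 2, 7/2, 13/2)
obs 2: x=1 → posterior Dirichlet(9/2, 11/5, 2, 7/2, 13/2)
obs 3: x=3 → posterior Dirichlet(9/2, 11/5, 2, 9/2, 13/2)
obs 4: x=3 → posterior Dirichlet(9/2, 11/5, 2, 11/2, 13/2)
obs 5: x=2 → posterior Dirichlet(9/2, 11/5, 3, 11/2, 13/2)
obs 6: x=2 → posterior Dirichlet(9/2, 11/5, 4, 11/2, 13/2)
obs 7: x=0 → posterior Dirichlet(11/2, 11/5, 4, 11/2, 13/2)

k = 6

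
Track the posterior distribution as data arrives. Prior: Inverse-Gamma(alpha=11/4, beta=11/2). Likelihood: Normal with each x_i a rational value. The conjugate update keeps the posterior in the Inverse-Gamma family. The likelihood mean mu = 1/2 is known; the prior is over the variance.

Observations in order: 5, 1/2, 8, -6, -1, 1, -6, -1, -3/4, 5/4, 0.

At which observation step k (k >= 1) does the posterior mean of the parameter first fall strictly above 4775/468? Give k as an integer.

k = 3

obs 1: x=5 → posterior Inverse-Gamma(13/4, 125/8)
obs 2: x=1/2 → posterior Inverse-Gamma(15/4, 125/8)
obs 3: x=8 → posterior Inverse-Gamma(17/4, 175/4)
obs 4: x=-6 → posterior Inverse-Gamma(19/4, 519/8)
obs 5: x=-1 → posterior Inverse-Gamma(21/4, 66)
obs 6: x=1 → posterior Inverse-Gamma(23/4, 529/8)
obs 7: x=-6 → posterior Inverse-Gamma(25/4, 349/4)
obs 8: x=-1 → posterior Inverse-Gamma(27/4, 707/8)
obs 9: x=-3/4 → posterior Inverse-Gamma(29/4, 2853/32)
obs 10: x=5/4 → posterior Inverse-Gamma(31/4, 1431/16)
obs 11: x=0 → posterior Inverse-Gamma(33/4, 1433/16)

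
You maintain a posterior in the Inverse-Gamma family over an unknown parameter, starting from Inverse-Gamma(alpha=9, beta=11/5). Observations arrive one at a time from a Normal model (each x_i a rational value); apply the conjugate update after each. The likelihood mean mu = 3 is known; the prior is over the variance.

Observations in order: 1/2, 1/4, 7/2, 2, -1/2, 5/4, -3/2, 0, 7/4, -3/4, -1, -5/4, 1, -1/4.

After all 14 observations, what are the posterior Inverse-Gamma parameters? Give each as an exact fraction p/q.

alpha=16, beta=5131/80

obs 1: x=1/2 → posterior Inverse-Gamma(19/2, 213/40)
obs 2: x=1/4 → posterior Inverse-Gamma(10, 1457/160)
obs 3: x=7/2 → posterior Inverse-Gamma(21/2, 1477/160)
obs 4: x=2 → posterior Inverse-Gamma(11, 1557/160)
obs 5: x=-1/2 → posterior Inverse-Gamma(23/2, 2537/160)
obs 6: x=5/4 → posterior Inverse-Gamma(12, 1391/80)
obs 7: x=-3/2 → posterior Inverse-Gamma(25/2, 2201/80)
obs 8: x=0 → posterior Inverse-Gamma(13, 2561/80)
obs 9: x=7/4 → posterior Inverse-Gamma(27/2, 5247/160)
obs 10: x=-3/4 → posterior Inverse-Gamma(14, 1593/40)
obs 11: x=-1 → posterior Inverse-Gamma(29/2, 1913/40)
obs 12: x=-5/4 → posterior Inverse-Gamma(15, 9097/160)
obs 13: x=1 → posterior Inverse-Gamma(31/2, 9417/160)
obs 14: x=-1/4 → posterior Inverse-Gamma(16, 5131/80)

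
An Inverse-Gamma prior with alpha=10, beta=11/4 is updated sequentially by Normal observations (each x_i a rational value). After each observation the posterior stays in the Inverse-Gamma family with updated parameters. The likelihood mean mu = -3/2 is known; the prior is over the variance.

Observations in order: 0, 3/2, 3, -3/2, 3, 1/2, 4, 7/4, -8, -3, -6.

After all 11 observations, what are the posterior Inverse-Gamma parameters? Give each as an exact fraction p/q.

obs 1: x=0 → posterior Inverse-Gamma(21/2, 31/8)
obs 2: x=3/2 → posterior Inverse-Gamma(11, 67/8)
obs 3: x=3 → posterior Inverse-Gamma(23/2, 37/2)
obs 4: x=-3/2 → posterior Inverse-Gamma(12, 37/2)
obs 5: x=3 → posterior Inverse-Gamma(25/2, 229/8)
obs 6: x=1/2 → posterior Inverse-Gamma(13, 245/8)
obs 7: x=4 → posterior Inverse-Gamma(27/2, 183/4)
obs 8: x=7/4 → posterior Inverse-Gamma(14, 1633/32)
obs 9: x=-8 → posterior Inverse-Gamma(29/2, 2309/32)
obs 10: x=-3 → posterior Inverse-Gamma(15, 2345/32)
obs 11: x=-6 → posterior Inverse-Gamma(31/2, 2669/32)

alpha=31/2, beta=2669/32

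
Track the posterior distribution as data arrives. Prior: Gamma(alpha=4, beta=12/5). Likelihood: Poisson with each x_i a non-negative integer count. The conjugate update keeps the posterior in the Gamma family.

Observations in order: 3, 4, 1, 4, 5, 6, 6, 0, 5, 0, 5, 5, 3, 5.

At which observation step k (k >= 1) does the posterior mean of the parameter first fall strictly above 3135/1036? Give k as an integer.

obs 1: x=3 → posterior Gamma(7, 17/5)
obs 2: x=4 → posterior Gamma(11, 22/5)
obs 3: x=1 → posterior Gamma(12, 27/5)
obs 4: x=4 → posterior Gamma(16, 32/5)
obs 5: x=5 → posterior Gamma(21, 37/5)
obs 6: x=6 → posterior Gamma(27, 42/5)
obs 7: x=6 → posterior Gamma(33, 47/5)
obs 8: x=0 → posterior Gamma(33, 52/5)
obs 9: x=5 → posterior Gamma(38, 57/5)
obs 10: x=0 → posterior Gamma(38, 62/5)
obs 11: x=5 → posterior Gamma(43, 67/5)
obs 12: x=5 → posterior Gamma(48, 72/5)
obs 13: x=3 → posterior Gamma(51, 77/5)
obs 14: x=5 → posterior Gamma(56, 82/5)

k = 6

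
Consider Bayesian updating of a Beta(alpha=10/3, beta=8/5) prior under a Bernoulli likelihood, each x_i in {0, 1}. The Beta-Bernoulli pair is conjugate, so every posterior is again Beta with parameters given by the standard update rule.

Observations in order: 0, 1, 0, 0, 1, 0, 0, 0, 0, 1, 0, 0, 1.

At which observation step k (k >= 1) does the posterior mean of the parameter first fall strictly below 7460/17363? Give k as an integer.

k = 8

obs 1: x=0 → posterior Beta(10/3, 13/5)
obs 2: x=1 → posterior Beta(13/3, 13/5)
obs 3: x=0 → posterior Beta(13/3, 18/5)
obs 4: x=0 → posterior Beta(13/3, 23/5)
obs 5: x=1 → posterior Beta(16/3, 23/5)
obs 6: x=0 → posterior Beta(16/3, 28/5)
obs 7: x=0 → posterior Beta(16/3, 33/5)
obs 8: x=0 → posterior Beta(16/3, 38/5)
obs 9: x=0 → posterior Beta(16/3, 43/5)
obs 10: x=1 → posterior Beta(19/3, 43/5)
obs 11: x=0 → posterior Beta(19/3, 48/5)
obs 12: x=0 → posterior Beta(19/3, 53/5)
obs 13: x=1 → posterior Beta(22/3, 53/5)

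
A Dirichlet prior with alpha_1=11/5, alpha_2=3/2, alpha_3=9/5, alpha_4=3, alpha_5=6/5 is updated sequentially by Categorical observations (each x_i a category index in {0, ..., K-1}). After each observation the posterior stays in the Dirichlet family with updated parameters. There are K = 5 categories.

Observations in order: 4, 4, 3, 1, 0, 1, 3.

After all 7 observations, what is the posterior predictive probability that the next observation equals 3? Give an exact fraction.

obs 1: x=4 → posterior Dirichlet(11/5, 3/2, 9/5, 3, 11/5)
obs 2: x=4 → posterior Dirichlet(11/5, 3/2, 9/5, 3, 16/5)
obs 3: x=3 → posterior Dirichlet(11/5, 3/2, 9/5, 4, 16/5)
obs 4: x=1 → posterior Dirichlet(11/5, 5/2, 9/5, 4, 16/5)
obs 5: x=0 → posterior Dirichlet(16/5, 5/2, 9/5, 4, 16/5)
obs 6: x=1 → posterior Dirichlet(16/5, 7/2, 9/5, 4, 16/5)
obs 7: x=3 → posterior Dirichlet(16/5, 7/2, 9/5, 5, 16/5)

50/167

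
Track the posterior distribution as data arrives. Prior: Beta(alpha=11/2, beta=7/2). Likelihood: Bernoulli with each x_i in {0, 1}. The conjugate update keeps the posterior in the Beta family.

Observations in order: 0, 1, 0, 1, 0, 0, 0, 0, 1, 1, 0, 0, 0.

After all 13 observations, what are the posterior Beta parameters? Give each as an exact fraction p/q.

alpha=19/2, beta=25/2

obs 1: x=0 → posterior Beta(11/2, 9/2)
obs 2: x=1 → posterior Beta(13/2, 9/2)
obs 3: x=0 → posterior Beta(13/2, 11/2)
obs 4: x=1 → posterior Beta(15/2, 11/2)
obs 5: x=0 → posterior Beta(15/2, 13/2)
obs 6: x=0 → posterior Beta(15/2, 15/2)
obs 7: x=0 → posterior Beta(15/2, 17/2)
obs 8: x=0 → posterior Beta(15/2, 19/2)
obs 9: x=1 → posterior Beta(17/2, 19/2)
obs 10: x=1 → posterior Beta(19/2, 19/2)
obs 11: x=0 → posterior Beta(19/2, 21/2)
obs 12: x=0 → posterior Beta(19/2, 23/2)
obs 13: x=0 → posterior Beta(19/2, 25/2)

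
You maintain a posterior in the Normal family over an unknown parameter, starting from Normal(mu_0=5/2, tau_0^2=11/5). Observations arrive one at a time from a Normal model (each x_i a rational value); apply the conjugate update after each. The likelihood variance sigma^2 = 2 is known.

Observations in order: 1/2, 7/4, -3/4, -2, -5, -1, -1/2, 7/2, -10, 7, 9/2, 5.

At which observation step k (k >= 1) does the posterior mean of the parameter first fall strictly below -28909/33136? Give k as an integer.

obs 1: x=1/2 → posterior Normal(61/42, 22/21)
obs 2: x=7/4 → posterior Normal(199/128, 11/16)
obs 3: x=-3/4 → posterior Normal(83/86, 22/43)
obs 4: x=-2 → posterior Normal(13/36, 11/27)
obs 5: x=-5 → posterior Normal(-71/130, 22/65)
obs 6: x=-1 → posterior Normal(-93/152, 11/38)
obs 7: x=-1/2 → posterior Normal(-52/87, 22/87)
obs 8: x=7/2 → posterior Normal(-27/196, 11/49)
obs 9: x=-10 → posterior Normal(-247/218, 22/109)
obs 10: x=7 → posterior Normal(-31/80, 11/60)
obs 11: x=9/2 → posterior Normal(3/131, 22/131)
obs 12: x=5 → posterior Normal(29/71, 11/71)

k = 9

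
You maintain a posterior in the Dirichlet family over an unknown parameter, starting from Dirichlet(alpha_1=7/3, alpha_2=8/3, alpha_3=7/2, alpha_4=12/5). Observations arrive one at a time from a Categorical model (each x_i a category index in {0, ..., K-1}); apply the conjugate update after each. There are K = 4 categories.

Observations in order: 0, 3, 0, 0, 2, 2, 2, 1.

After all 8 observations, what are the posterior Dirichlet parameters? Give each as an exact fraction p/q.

alpha_1=16/3, alpha_2=11/3, alpha_3=13/2, alpha_4=17/5

obs 1: x=0 → posterior Dirichlet(10/3, 8/3, 7/2, 12/5)
obs 2: x=3 → posterior Dirichlet(10/3, 8/3, 7/2, 17/5)
obs 3: x=0 → posterior Dirichlet(13/3, 8/3, 7/2, 17/5)
obs 4: x=0 → posterior Dirichlet(16/3, 8/3, 7/2, 17/5)
obs 5: x=2 → posterior Dirichlet(16/3, 8/3, 9/2, 17/5)
obs 6: x=2 → posterior Dirichlet(16/3, 8/3, 11/2, 17/5)
obs 7: x=2 → posterior Dirichlet(16/3, 8/3, 13/2, 17/5)
obs 8: x=1 → posterior Dirichlet(16/3, 11/3, 13/2, 17/5)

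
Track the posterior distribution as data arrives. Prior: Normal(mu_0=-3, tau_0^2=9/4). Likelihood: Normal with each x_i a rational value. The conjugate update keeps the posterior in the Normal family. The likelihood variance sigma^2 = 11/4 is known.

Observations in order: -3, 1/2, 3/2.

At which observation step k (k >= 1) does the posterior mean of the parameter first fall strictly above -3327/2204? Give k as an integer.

k = 3

obs 1: x=-3 → posterior Normal(-3, 99/80)
obs 2: x=1/2 → posterior Normal(-111/58, 99/116)
obs 3: x=3/2 → posterior Normal(-21/19, 99/152)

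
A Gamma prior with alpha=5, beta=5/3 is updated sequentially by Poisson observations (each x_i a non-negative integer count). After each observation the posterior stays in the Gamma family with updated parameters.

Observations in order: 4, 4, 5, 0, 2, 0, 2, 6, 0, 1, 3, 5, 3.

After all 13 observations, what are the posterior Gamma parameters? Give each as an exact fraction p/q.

obs 1: x=4 → posterior Gamma(9, 8/3)
obs 2: x=4 → posterior Gamma(13, 11/3)
obs 3: x=5 → posterior Gamma(18, 14/3)
obs 4: x=0 → posterior Gamma(18, 17/3)
obs 5: x=2 → posterior Gamma(20, 20/3)
obs 6: x=0 → posterior Gamma(20, 23/3)
obs 7: x=2 → posterior Gamma(22, 26/3)
obs 8: x=6 → posterior Gamma(28, 29/3)
obs 9: x=0 → posterior Gamma(28, 32/3)
obs 10: x=1 → posterior Gamma(29, 35/3)
obs 11: x=3 → posterior Gamma(32, 38/3)
obs 12: x=5 → posterior Gamma(37, 41/3)
obs 13: x=3 → posterior Gamma(40, 44/3)

alpha=40, beta=44/3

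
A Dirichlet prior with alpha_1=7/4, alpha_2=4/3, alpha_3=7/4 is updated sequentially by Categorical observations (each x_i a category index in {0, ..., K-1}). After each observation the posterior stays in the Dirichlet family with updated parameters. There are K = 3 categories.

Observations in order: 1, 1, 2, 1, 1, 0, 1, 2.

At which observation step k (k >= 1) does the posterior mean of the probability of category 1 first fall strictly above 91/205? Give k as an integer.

obs 1: x=1 → posterior Dirichlet(7/4, 7/3, 7/4)
obs 2: x=1 → posterior Dirichlet(7/4, 10/3, 7/4)
obs 3: x=2 → posterior Dirichlet(7/4, 10/3, 11/4)
obs 4: x=1 → posterior Dirichlet(7/4, 13/3, 11/4)
obs 5: x=1 → posterior Dirichlet(7/4, 16/3, 11/4)
obs 6: x=0 → posterior Dirichlet(11/4, 16/3, 11/4)
obs 7: x=1 → posterior Dirichlet(11/4, 19/3, 11/4)
obs 8: x=2 → posterior Dirichlet(11/4, 19/3, 15/4)

k = 2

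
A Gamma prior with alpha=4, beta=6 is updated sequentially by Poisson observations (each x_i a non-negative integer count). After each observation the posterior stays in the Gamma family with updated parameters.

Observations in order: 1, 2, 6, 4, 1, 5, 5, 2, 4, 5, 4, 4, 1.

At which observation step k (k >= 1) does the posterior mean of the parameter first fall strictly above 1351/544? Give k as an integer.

obs 1: x=1 → posterior Gamma(5, 7)
obs 2: x=2 → posterior Gamma(7, 8)
obs 3: x=6 → posterior Gamma(13, 9)
obs 4: x=4 → posterior Gamma(17, 10)
obs 5: x=1 → posterior Gamma(18, 11)
obs 6: x=5 → posterior Gamma(23, 12)
obs 7: x=5 → posterior Gamma(28, 13)
obs 8: x=2 → posterior Gamma(30, 14)
obs 9: x=4 → posterior Gamma(34, 15)
obs 10: x=5 → posterior Gamma(39, 16)
obs 11: x=4 → posterior Gamma(43, 17)
obs 12: x=4 → posterior Gamma(47, 18)
obs 13: x=1 → posterior Gamma(48, 19)

k = 11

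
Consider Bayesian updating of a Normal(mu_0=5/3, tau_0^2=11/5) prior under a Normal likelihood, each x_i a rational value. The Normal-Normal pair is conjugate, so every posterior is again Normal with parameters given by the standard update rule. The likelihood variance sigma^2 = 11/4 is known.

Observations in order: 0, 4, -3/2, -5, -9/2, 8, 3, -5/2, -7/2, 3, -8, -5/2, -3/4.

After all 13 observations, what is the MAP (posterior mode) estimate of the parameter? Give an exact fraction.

obs 1: x=0 → posterior Normal(25/27, 11/9)
obs 2: x=4 → posterior Normal(73/39, 11/13)
obs 3: x=-3/2 → posterior Normal(55/51, 11/17)
obs 4: x=-5 → posterior Normal(-5/63, 11/21)
obs 5: x=-9/2 → posterior Normal(-59/75, 11/25)
obs 6: x=8 → posterior Normal(37/87, 11/29)
obs 7: x=3 → posterior Normal(73/99, 1/3)
obs 8: x=-5/2 → posterior Normal(43/111, 11/37)
obs 9: x=-7/2 → posterior Normal(1/123, 11/41)
obs 10: x=3 → posterior Normal(37/135, 11/45)
obs 11: x=-8 → posterior Normal(-59/147, 11/49)
obs 12: x=-5/2 → posterior Normal(-89/159, 11/53)
obs 13: x=-3/4 → posterior Normal(-98/171, 11/57)

-98/171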